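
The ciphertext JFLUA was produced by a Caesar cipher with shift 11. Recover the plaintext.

J(9): 9−11=-2≡24 → Y
F(5): 5−11=-6≡20 → U
L(11): 11−11=0 → A
U(20): 20−11=9 → J
A(0): 0−11=-11≡15 → P

YUAJP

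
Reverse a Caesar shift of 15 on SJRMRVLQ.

S(18): 18−15=3 → D
J(9): 9−15=-6≡20 → U
R(17): 17−15=2 → C
M(12): 12−15=-3≡23 → X
R(17): 17−15=2 → C
V(21): 21−15=6 → G
L(11): 11−15=-4≡22 → W
Q(16): 16−15=1 → B

DUCXCGWB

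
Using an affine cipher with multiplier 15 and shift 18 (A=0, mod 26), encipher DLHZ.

D(3): 15·3+18=63≡11 → L
L(11): 15·11+18=183≡1 → B
H(7): 15·7+18=123≡19 → T
Z(25): 15·25+18=393≡3 → D

LBTD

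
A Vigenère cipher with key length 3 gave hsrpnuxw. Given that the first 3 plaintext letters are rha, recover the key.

qlr

Subtract each crib letter from the matching ciphertext letter (mod 26):
h(7)−r(17)=-10≡16 → q
s(18)−h(7)=11 → l
r(17)−a(0)=17 → r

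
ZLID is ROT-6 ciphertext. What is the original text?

TFCX

Z(25): 25−6=19 → T
L(11): 11−6=5 → F
I(8): 8−6=2 → C
D(3): 3−6=-3≡23 → X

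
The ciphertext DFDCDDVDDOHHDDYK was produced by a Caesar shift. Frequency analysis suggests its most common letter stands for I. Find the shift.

21

The most frequent ciphertext letter is D (appears 8 times).
D is position 3; I is position 8.
Shift = -5≡21.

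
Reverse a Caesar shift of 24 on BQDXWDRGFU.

B(1): 1−24=-23≡3 → D
Q(16): 16−24=-8≡18 → S
D(3): 3−24=-21≡5 → F
X(23): 23−24=-1≡25 → Z
W(22): 22−24=-2≡24 → Y
D(3): 3−24=-21≡5 → F
R(17): 17−24=-7≡19 → T
G(6): 6−24=-18≡8 → I
F(5): 5−24=-19≡7 → H
U(20): 20−24=-4≡22 → W

DSFZYFTIHW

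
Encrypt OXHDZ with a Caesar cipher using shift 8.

O(14): 14+8=22 → W
X(23): 23+8=31≡5 → F
H(7): 7+8=15 → P
D(3): 3+8=11 → L
Z(25): 25+8=33≡7 → H

WFPLH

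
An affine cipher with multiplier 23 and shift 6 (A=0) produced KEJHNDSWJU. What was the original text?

QSZRPBWMZE

The inverse of 23 mod 26 is 17, since 23·17=391≡1. Apply D(y)=17·(y−6) mod 26:
K(10): 17·(10−6)=68≡16 → Q
E(4): 17·(4−6)=-34≡18 → S
J(9): 17·(9−6)=51≡25 → Z
H(7): 17·(7−6)=17 → R
N(13): 17·(13−6)=119≡15 → P
D(3): 17·(3−6)=-51≡1 → B
S(18): 17·(18−6)=204≡22 → W
W(22): 17·(22−6)=272≡12 → M
J(9): 17·(9−6)=51≡25 → Z
U(20): 17·(20−6)=238≡4 → E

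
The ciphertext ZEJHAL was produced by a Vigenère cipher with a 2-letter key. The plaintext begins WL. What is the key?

Subtract each crib letter from the matching ciphertext letter (mod 26):
Z(25)−W(22)=3 → D
E(4)−L(11)=-7≡19 → T

DT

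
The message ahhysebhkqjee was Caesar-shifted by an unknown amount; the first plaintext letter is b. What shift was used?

25

From the crib: a(0)−b(1)=-1≡25, so the shift is 25.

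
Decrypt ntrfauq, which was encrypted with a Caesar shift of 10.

djhvqkg

n(13): 13−10=3 → d
t(19): 19−10=9 → j
r(17): 17−10=7 → h
f(5): 5−10=-5≡21 → v
a(0): 0−10=-10≡16 → q
u(20): 20−10=10 → k
q(16): 16−10=6 → g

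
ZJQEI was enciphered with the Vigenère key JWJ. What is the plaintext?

Repeat the key across the ciphertext: JWJJW
Z(25)−J(9): 16 → Q
J(9)−W(22): -13≡13 → N
Q(16)−J(9): 7 → H
E(4)−J(9): -5≡21 → V
I(8)−W(22): -14≡12 → M

QNHVM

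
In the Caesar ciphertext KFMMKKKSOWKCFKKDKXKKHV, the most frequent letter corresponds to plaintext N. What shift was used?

23

The most frequent ciphertext letter is K (appears 10 times).
K is position 10; N is position 13.
Shift = -3≡23.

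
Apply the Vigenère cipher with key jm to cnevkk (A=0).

lznhtw

Repeat the key across the message: jmjmjm
c(2)+j(9): 11 → l
n(13)+m(12): 25 → z
e(4)+j(9): 13 → n
v(21)+m(12): 33≡7 → h
k(10)+j(9): 19 → t
k(10)+m(12): 22 → w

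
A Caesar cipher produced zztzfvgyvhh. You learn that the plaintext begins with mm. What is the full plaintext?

From the crib: z(25)−m(12)=13, so the shift is 13.
Subtract 13 from each ciphertext letter:
z(25): 25−13=12 → m
z(25): 25−13=12 → m
t(19): 19−13=6 → g
z(25): 25−13=12 → m
f(5): 5−13=-8≡18 → s
v(21): 21−13=8 → i
g(6): 6−13=-7≡19 → t
y(24): 24−13=11 → l
v(21): 21−13=8 → i
h(7): 7−13=-6≡20 → u
h(7): 7−13=-6≡20 → u

mmgmsitliuu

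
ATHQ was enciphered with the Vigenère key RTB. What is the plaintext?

Repeat the key across the ciphertext: RTBR
A(0)−R(17): -17≡9 → J
T(19)−T(19): 0 → A
H(7)−B(1): 6 → G
Q(16)−R(17): -1≡25 → Z

JAGZ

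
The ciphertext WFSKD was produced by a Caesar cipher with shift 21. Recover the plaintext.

BKXPI

W(22): 22−21=1 → B
F(5): 5−21=-16≡10 → K
S(18): 18−21=-3≡23 → X
K(10): 10−21=-11≡15 → P
D(3): 3−21=-18≡8 → I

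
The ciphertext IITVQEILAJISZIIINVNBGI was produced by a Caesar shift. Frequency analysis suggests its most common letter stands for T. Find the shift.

15

The most frequent ciphertext letter is I (appears 8 times).
I is position 8; T is position 19.
Shift = -11≡15.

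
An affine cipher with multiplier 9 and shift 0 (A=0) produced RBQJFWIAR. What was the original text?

ZDWBPOYAZ

The inverse of 9 mod 26 is 3, since 9·3=27≡1. Apply D(y)=3·(y−0) mod 26:
R(17): 3·(17−0)=51≡25 → Z
B(1): 3·(1−0)=3 → D
Q(16): 3·(16−0)=48≡22 → W
J(9): 3·(9−0)=27≡1 → B
F(5): 3·(5−0)=15 → P
W(22): 3·(22−0)=66≡14 → O
I(8): 3·(8−0)=24 → Y
A(0): 3·(0−0)=0 → A
R(17): 3·(17−0)=51≡25 → Z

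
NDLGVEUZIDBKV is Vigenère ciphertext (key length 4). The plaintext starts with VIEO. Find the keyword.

Subtract each crib letter from the matching ciphertext letter (mod 26):
N(13)−V(21)=-8≡18 → S
D(3)−I(8)=-5≡21 → V
L(11)−E(4)=7 → H
G(6)−O(14)=-8≡18 → S

SVHS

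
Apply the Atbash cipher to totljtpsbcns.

t(19) → g(6)
o(14) → l(11)
t(19) → g(6)
l(11) → o(14)
j(9) → q(16)
t(19) → g(6)
p(15) → k(10)
s(18) → h(7)
b(1) → y(24)
c(2) → x(23)
n(13) → m(12)
s(18) → h(7)

glgoqgkhyxmh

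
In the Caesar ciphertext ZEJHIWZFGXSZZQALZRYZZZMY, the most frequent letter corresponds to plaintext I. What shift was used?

The most frequent ciphertext letter is Z (appears 8 times).
Z is position 25; I is position 8.
Shift = 17.

17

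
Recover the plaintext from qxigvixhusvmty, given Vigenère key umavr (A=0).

Repeat the key across the ciphertext: umavrumavrumav
q(16)−u(20): -4≡22 → w
x(23)−m(12): 11 → l
i(8)−a(0): 8 → i
g(6)−v(21): -15≡11 → l
v(21)−r(17): 4 → e
i(8)−u(20): -12≡14 → o
x(23)−m(12): 11 → l
h(7)−a(0): 7 → h
u(20)−v(21): -1≡25 → z
s(18)−r(17): 1 → b
v(21)−u(20): 1 → b
m(12)−m(12): 0 → a
t(19)−a(0): 19 → t
y(24)−v(21): 3 → d

wlileolhzbbatd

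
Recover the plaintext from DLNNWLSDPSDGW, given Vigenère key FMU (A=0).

Repeat the key across the ciphertext: FMUFMUFMUFMUF
D(3)−F(5): -2≡24 → Y
L(11)−M(12): -1≡25 → Z
N(13)−U(20): -7≡19 → T
N(13)−F(5): 8 → I
W(22)−M(12): 10 → K
L(11)−U(20): -9≡17 → R
S(18)−F(5): 13 → N
D(3)−M(12): -9≡17 → R
P(15)−U(20): -5≡21 → V
S(18)−F(5): 13 → N
D(3)−M(12): -9≡17 → R
G(6)−U(20): -14≡12 → M
W(22)−F(5): 17 → R

YZTIKRNRVNRMR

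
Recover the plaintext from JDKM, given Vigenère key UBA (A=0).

PCKS

Repeat the key across the ciphertext: UBAU
J(9)−U(20): -11≡15 → P
D(3)−B(1): 2 → C
K(10)−A(0): 10 → K
M(12)−U(20): -8≡18 → S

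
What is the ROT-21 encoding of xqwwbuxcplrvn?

slrrwpsxkgmqi

x(23): 23+21=44≡18 → s
q(16): 16+21=37≡11 → l
w(22): 22+21=43≡17 → r
w(22): 22+21=43≡17 → r
b(1): 1+21=22 → w
u(20): 20+21=41≡15 → p
x(23): 23+21=44≡18 → s
c(2): 2+21=23 → x
p(15): 15+21=36≡10 → k
l(11): 11+21=32≡6 → g
r(17): 17+21=38≡12 → m
v(21): 21+21=42≡16 → q
n(13): 13+21=34≡8 → i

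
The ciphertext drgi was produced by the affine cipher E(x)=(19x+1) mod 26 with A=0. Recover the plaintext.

The inverse of 19 mod 26 is 11, since 19·11=209≡1. Apply D(y)=11·(y−1) mod 26:
d(3): 11·(3−1)=22 → w
r(17): 11·(17−1)=176≡20 → u
g(6): 11·(6−1)=55≡3 → d
i(8): 11·(8−1)=77≡25 → z

wudz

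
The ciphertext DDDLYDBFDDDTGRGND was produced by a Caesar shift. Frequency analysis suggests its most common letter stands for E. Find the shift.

25

The most frequent ciphertext letter is D (appears 8 times).
D is position 3; E is position 4.
Shift = -1≡25.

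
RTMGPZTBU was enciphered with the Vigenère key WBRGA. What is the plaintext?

Repeat the key across the ciphertext: WBRGAWBRG
R(17)−W(22): -5≡21 → V
T(19)−B(1): 18 → S
M(12)−R(17): -5≡21 → V
G(6)−G(6): 0 → A
P(15)−A(0): 15 → P
Z(25)−W(22): 3 → D
T(19)−B(1): 18 → S
B(1)−R(17): -16≡10 → K
U(20)−G(6): 14 → O

VSVAPDSKO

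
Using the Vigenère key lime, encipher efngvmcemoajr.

pnzkguoixwmnc

Repeat the key across the message: limelimelimel
e(4)+l(11): 15 → p
f(5)+i(8): 13 → n
n(13)+m(12): 25 → z
g(6)+e(4): 10 → k
v(21)+l(11): 32≡6 → g
m(12)+i(8): 20 → u
c(2)+m(12): 14 → o
e(4)+e(4): 8 → i
m(12)+l(11): 23 → x
o(14)+i(8): 22 → w
a(0)+m(12): 12 → m
j(9)+e(4): 13 → n
r(17)+l(11): 28≡2 → c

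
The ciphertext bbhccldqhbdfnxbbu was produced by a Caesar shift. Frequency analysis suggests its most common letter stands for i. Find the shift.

The most frequent ciphertext letter is b (appears 5 times).
b is position 1; i is position 8.
Shift = -7≡19.

19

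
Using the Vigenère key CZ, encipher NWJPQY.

PVLOSX

Repeat the key across the message: CZCZCZ
N(13)+C(2): 15 → P
W(22)+Z(25): 47≡21 → V
J(9)+C(2): 11 → L
P(15)+Z(25): 40≡14 → O
Q(16)+C(2): 18 → S
Y(24)+Z(25): 49≡23 → X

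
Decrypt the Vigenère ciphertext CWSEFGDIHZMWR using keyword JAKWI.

Repeat the key across the ciphertext: JAKWIJAKWIJAK
C(2)−J(9): -7≡19 → T
W(22)−A(0): 22 → W
S(18)−K(10): 8 → I
E(4)−W(22): -18≡8 → I
F(5)−I(8): -3≡23 → X
G(6)−J(9): -3≡23 → X
D(3)−A(0): 3 → D
I(8)−K(10): -2≡24 → Y
H(7)−W(22): -15≡11 → L
Z(25)−I(8): 17 → R
M(12)−J(9): 3 → D
W(22)−A(0): 22 → W
R(17)−K(10): 7 → H

TWIIXXDYLRDWH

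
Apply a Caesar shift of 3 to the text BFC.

B(1): 1+3=4 → E
F(5): 5+3=8 → I
C(2): 2+3=5 → F

EIF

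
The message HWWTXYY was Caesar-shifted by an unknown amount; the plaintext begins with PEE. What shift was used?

18

From the crib: H(7)−P(15)=-8≡18, so the shift is 18.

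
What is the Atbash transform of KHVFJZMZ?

K(10) → P(15)
H(7) → S(18)
V(21) → E(4)
F(5) → U(20)
J(9) → Q(16)
Z(25) → A(0)
M(12) → N(13)
Z(25) → A(0)

PSEUQANA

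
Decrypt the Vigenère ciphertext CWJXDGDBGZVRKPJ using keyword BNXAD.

BJMXAFQEGWUENPG

Repeat the key across the ciphertext: BNXADBNXADBNXAD
C(2)−B(1): 1 → B
W(22)−N(13): 9 → J
J(9)−X(23): -14≡12 → M
X(23)−A(0): 23 → X
D(3)−D(3): 0 → A
G(6)−B(1): 5 → F
D(3)−N(13): -10≡16 → Q
B(1)−X(23): -22≡4 → E
G(6)−A(0): 6 → G
Z(25)−D(3): 22 → W
V(21)−B(1): 20 → U
R(17)−N(13): 4 → E
K(10)−X(23): -13≡13 → N
P(15)−A(0): 15 → P
J(9)−D(3): 6 → G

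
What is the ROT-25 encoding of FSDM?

F(5): 5+25=30≡4 → E
S(18): 18+25=43≡17 → R
D(3): 3+25=28≡2 → C
M(12): 12+25=37≡11 → L

ERCL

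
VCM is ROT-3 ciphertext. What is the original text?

SZJ

V(21): 21−3=18 → S
C(2): 2−3=-1≡25 → Z
M(12): 12−3=9 → J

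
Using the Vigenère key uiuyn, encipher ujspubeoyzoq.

Repeat the key across the message: uiuynuiuynui
u(20)+u(20): 40≡14 → o
j(9)+i(8): 17 → r
s(18)+u(20): 38≡12 → m
p(15)+y(24): 39≡13 → n
u(20)+n(13): 33≡7 → h
b(1)+u(20): 21 → v
e(4)+i(8): 12 → m
o(14)+u(20): 34≡8 → i
y(24)+y(24): 48≡22 → w
z(25)+n(13): 38≡12 → m
o(14)+u(20): 34≡8 → i
q(16)+i(8): 24 → y

ormnhvmiwmiy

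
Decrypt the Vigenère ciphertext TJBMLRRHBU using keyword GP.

Repeat the key across the ciphertext: GPGPGPGPGP
T(19)−G(6): 13 → N
J(9)−P(15): -6≡20 → U
B(1)−G(6): -5≡21 → V
M(12)−P(15): -3≡23 → X
L(11)−G(6): 5 → F
R(17)−P(15): 2 → C
R(17)−G(6): 11 → L
H(7)−P(15): -8≡18 → S
B(1)−G(6): -5≡21 → V
U(20)−P(15): 5 → F

NUVXFCLSVF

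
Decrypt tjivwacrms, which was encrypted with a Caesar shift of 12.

hxwjkoqfag

t(19): 19−12=7 → h
j(9): 9−12=-3≡23 → x
i(8): 8−12=-4≡22 → w
v(21): 21−12=9 → j
w(22): 22−12=10 → k
a(0): 0−12=-12≡14 → o
c(2): 2−12=-10≡16 → q
r(17): 17−12=5 → f
m(12): 12−12=0 → a
s(18): 18−12=6 → g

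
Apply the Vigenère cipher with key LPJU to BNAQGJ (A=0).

MCJKRY

Repeat the key across the message: LPJULP
B(1)+L(11): 12 → M
N(13)+P(15): 28≡2 → C
A(0)+J(9): 9 → J
Q(16)+U(20): 36≡10 → K
G(6)+L(11): 17 → R
J(9)+P(15): 24 → Y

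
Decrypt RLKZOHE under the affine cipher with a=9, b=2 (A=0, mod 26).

The inverse of 9 mod 26 is 3, since 9·3=27≡1. Apply D(y)=3·(y−2) mod 26:
R(17): 3·(17−2)=45≡19 → T
L(11): 3·(11−2)=27≡1 → B
K(10): 3·(10−2)=24 → Y
Z(25): 3·(25−2)=69≡17 → R
O(14): 3·(14−2)=36≡10 → K
H(7): 3·(7−2)=15 → P
E(4): 3·(4−2)=6 → G

TBYRKPG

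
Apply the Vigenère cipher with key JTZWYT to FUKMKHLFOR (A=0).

Repeat the key across the message: JTZWYTJTZW
F(5)+J(9): 14 → O
U(20)+T(19): 39≡13 → N
K(10)+Z(25): 35≡9 → J
M(12)+W(22): 34≡8 → I
K(10)+Y(24): 34≡8 → I
H(7)+T(19): 26≡0 → A
L(11)+J(9): 20 → U
F(5)+T(19): 24 → Y
O(14)+Z(25): 39≡13 → N
R(17)+W(22): 39≡13 → N

ONJIIAUYNN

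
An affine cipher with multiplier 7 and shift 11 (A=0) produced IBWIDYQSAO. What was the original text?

HGJHKNXBRT

The inverse of 7 mod 26 is 15, since 7·15=105≡1. Apply D(y)=15·(y−11) mod 26:
I(8): 15·(8−11)=-45≡7 → H
B(1): 15·(1−11)=-150≡6 → G
W(22): 15·(22−11)=165≡9 → J
I(8): 15·(8−11)=-45≡7 → H
D(3): 15·(3−11)=-120≡10 → K
Y(24): 15·(24−11)=195≡13 → N
Q(16): 15·(16−11)=75≡23 → X
S(18): 15·(18−11)=105≡1 → B
A(0): 15·(0−11)=-165≡17 → R
O(14): 15·(14−11)=45≡19 → T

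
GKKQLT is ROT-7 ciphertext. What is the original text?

G(6): 6−7=-1≡25 → Z
K(10): 10−7=3 → D
K(10): 10−7=3 → D
Q(16): 16−7=9 → J
L(11): 11−7=4 → E
T(19): 19−7=12 → M

ZDDJEM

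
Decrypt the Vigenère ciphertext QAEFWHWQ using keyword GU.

KGYLQNQW

Repeat the key across the ciphertext: GUGUGUGU
Q(16)−G(6): 10 → K
A(0)−U(20): -20≡6 → G
E(4)−G(6): -2≡24 → Y
F(5)−U(20): -15≡11 → L
W(22)−G(6): 16 → Q
H(7)−U(20): -13≡13 → N
W(22)−G(6): 16 → Q
Q(16)−U(20): -4≡22 → W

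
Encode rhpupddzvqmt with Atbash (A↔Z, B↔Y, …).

r(17) → i(8)
h(7) → s(18)
p(15) → k(10)
u(20) → f(5)
p(15) → k(10)
d(3) → w(22)
d(3) → w(22)
z(25) → a(0)
v(21) → e(4)
q(16) → j(9)
m(12) → n(13)
t(19) → g(6)

iskfkwwaejng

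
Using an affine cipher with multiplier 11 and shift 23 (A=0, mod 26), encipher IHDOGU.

I(8): 11·8+23=111≡7 → H
H(7): 11·7+23=100≡22 → W
D(3): 11·3+23=56≡4 → E
O(14): 11·14+23=177≡21 → V
G(6): 11·6+23=89≡11 → L
U(20): 11·20+23=243≡9 → J

HWEVLJ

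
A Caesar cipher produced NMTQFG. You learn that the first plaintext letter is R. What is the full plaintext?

RQXUJK

From the crib: N(13)−R(17)=-4≡22, so the shift is 22.
Subtract 22 from each ciphertext letter:
N(13): 13−22=-9≡17 → R
M(12): 12−22=-10≡16 → Q
T(19): 19−22=-3≡23 → X
Q(16): 16−22=-6≡20 → U
F(5): 5−22=-17≡9 → J
G(6): 6−22=-16≡10 → K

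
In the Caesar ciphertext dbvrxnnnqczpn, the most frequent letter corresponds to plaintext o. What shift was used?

25

The most frequent ciphertext letter is n (appears 4 times).
n is position 13; o is position 14.
Shift = -1≡25.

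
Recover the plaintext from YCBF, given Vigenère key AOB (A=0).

Repeat the key across the ciphertext: AOBA
Y(24)−A(0): 24 → Y
C(2)−O(14): -12≡14 → O
B(1)−B(1): 0 → A
F(5)−A(0): 5 → F

YOAF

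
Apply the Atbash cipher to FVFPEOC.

F(5) → U(20)
V(21) → E(4)
F(5) → U(20)
P(15) → K(10)
E(4) → V(21)
O(14) → L(11)
C(2) → X(23)

UEUKVLX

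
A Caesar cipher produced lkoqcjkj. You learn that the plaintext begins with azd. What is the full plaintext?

From the crib: l(11)−a(0)=11, so the shift is 11.
Subtract 11 from each ciphertext letter:
l(11): 11−11=0 → a
k(10): 10−11=-1≡25 → z
o(14): 14−11=3 → d
q(16): 16−11=5 → f
c(2): 2−11=-9≡17 → r
j(9): 9−11=-2≡24 → y
k(10): 10−11=-1≡25 → z
j(9): 9−11=-2≡24 → y

azdfryzy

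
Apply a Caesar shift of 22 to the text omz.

kiv

o(14): 14+22=36≡10 → k
m(12): 12+22=34≡8 → i
z(25): 25+22=47≡21 → v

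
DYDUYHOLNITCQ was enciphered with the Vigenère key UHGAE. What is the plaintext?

Repeat the key across the ciphertext: UHGAEUHGAEUHG
D(3)−U(20): -17≡9 → J
Y(24)−H(7): 17 → R
D(3)−G(6): -3≡23 → X
U(20)−A(0): 20 → U
Y(24)−E(4): 20 → U
H(7)−U(20): -13≡13 → N
O(14)−H(7): 7 → H
L(11)−G(6): 5 → F
N(13)−A(0): 13 → N
I(8)−E(4): 4 → E
T(19)−U(20): -1≡25 → Z
C(2)−H(7): -5≡21 → V
Q(16)−G(6): 10 → K

JRXUUNHFNEZVK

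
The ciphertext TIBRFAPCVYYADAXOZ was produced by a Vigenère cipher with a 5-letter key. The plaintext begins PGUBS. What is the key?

Subtract each crib letter from the matching ciphertext letter (mod 26):
T(19)−P(15)=4 → E
I(8)−G(6)=2 → C
B(1)−U(20)=-19≡7 → H
R(17)−B(1)=16 → Q
F(5)−S(18)=-13≡13 → N

ECHQN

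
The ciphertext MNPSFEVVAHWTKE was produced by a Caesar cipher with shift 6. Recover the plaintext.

M(12): 12−6=6 → G
N(13): 13−6=7 → H
P(15): 15−6=9 → J
S(18): 18−6=12 → M
F(5): 5−6=-1≡25 → Z
E(4): 4−6=-2≡24 → Y
V(21): 21−6=15 → P
V(21): 21−6=15 → P
A(0): 0−6=-6≡20 → U
H(7): 7−6=1 → B
W(22): 22−6=16 → Q
T(19): 19−6=13 → N
K(10): 10−6=4 → E
E(4): 4−6=-2≡24 → Y

GHJMZYPPUBQNEY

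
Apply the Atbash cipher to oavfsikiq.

o(14) → l(11)
a(0) → z(25)
v(21) → e(4)
f(5) → u(20)
s(18) → h(7)
i(8) → r(17)
k(10) → p(15)
i(8) → r(17)
q(16) → j(9)

lzeuhrprj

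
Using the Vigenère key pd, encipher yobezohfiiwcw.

Repeat the key across the message: pdpdpdpdpdpdp
y(24)+p(15): 39≡13 → n
o(14)+d(3): 17 → r
b(1)+p(15): 16 → q
e(4)+d(3): 7 → h
z(25)+p(15): 40≡14 → o
o(14)+d(3): 17 → r
h(7)+p(15): 22 → w
f(5)+d(3): 8 → i
i(8)+p(15): 23 → x
i(8)+d(3): 11 → l
w(22)+p(15): 37≡11 → l
c(2)+d(3): 5 → f
w(22)+p(15): 37≡11 → l

nrqhorwixllfl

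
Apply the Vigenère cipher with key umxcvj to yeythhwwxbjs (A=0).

sqvvcqqiudeb

Repeat the key across the message: umxcvjumxcvj
y(24)+u(20): 44≡18 → s
e(4)+m(12): 16 → q
y(24)+x(23): 47≡21 → v
t(19)+c(2): 21 → v
h(7)+v(21): 28≡2 → c
h(7)+j(9): 16 → q
w(22)+u(20): 42≡16 → q
w(22)+m(12): 34≡8 → i
x(23)+x(23): 46≡20 → u
b(1)+c(2): 3 → d
j(9)+v(21): 30≡4 → e
s(18)+j(9): 27≡1 → b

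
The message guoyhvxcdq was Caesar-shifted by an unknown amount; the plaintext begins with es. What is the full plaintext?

esmwftvabo

From the crib: g(6)−e(4)=2, so the shift is 2.
Subtract 2 from each ciphertext letter:
g(6): 6−2=4 → e
u(20): 20−2=18 → s
o(14): 14−2=12 → m
y(24): 24−2=22 → w
h(7): 7−2=5 → f
v(21): 21−2=19 → t
x(23): 23−2=21 → v
c(2): 2−2=0 → a
d(3): 3−2=1 → b
q(16): 16−2=14 → o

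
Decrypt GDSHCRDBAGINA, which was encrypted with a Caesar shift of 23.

G(6): 6−23=-17≡9 → J
D(3): 3−23=-20≡6 → G
S(18): 18−23=-5≡21 → V
H(7): 7−23=-16≡10 → K
C(2): 2−23=-21≡5 → F
R(17): 17−23=-6≡20 → U
D(3): 3−23=-20≡6 → G
B(1): 1−23=-22≡4 → E
A(0): 0−23=-23≡3 → D
G(6): 6−23=-17≡9 → J
I(8): 8−23=-15≡11 → L
N(13): 13−23=-10≡16 → Q
A(0): 0−23=-23≡3 → D

JGVKFUGEDJLQD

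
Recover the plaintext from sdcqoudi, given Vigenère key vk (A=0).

Repeat the key across the ciphertext: vkvkvkvk
s(18)−v(21): -3≡23 → x
d(3)−k(10): -7≡19 → t
c(2)−v(21): -19≡7 → h
q(16)−k(10): 6 → g
o(14)−v(21): -7≡19 → t
u(20)−k(10): 10 → k
d(3)−v(21): -18≡8 → i
i(8)−k(10): -2≡24 → y

xthgtkiy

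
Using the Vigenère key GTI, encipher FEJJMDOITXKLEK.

LXRPFLUBBDDTKD

Repeat the key across the message: GTIGTIGTIGTIGT
F(5)+G(6): 11 → L
E(4)+T(19): 23 → X
J(9)+I(8): 17 → R
J(9)+G(6): 15 → P
M(12)+T(19): 31≡5 → F
D(3)+I(8): 11 → L
O(14)+G(6): 20 → U
I(8)+T(19): 27≡1 → B
T(19)+I(8): 27≡1 → B
X(23)+G(6): 29≡3 → D
K(10)+T(19): 29≡3 → D
L(11)+I(8): 19 → T
E(4)+G(6): 10 → K
K(10)+T(19): 29≡3 → D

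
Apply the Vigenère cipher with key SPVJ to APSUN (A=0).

Repeat the key across the message: SPVJS
A(0)+S(18): 18 → S
P(15)+P(15): 30≡4 → E
S(18)+V(21): 39≡13 → N
U(20)+J(9): 29≡3 → D
N(13)+S(18): 31≡5 → F

SENDF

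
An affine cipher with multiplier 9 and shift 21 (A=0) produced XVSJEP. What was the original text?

GARQBI

The inverse of 9 mod 26 is 3, since 9·3=27≡1. Apply D(y)=3·(y−21) mod 26:
X(23): 3·(23−21)=6 → G
V(21): 3·(21−21)=0 → A
S(18): 3·(18−21)=-9≡17 → R
J(9): 3·(9−21)=-36≡16 → Q
E(4): 3·(4−21)=-51≡1 → B
P(15): 3·(15−21)=-18≡8 → I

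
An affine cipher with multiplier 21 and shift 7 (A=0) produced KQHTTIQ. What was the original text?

PTAIIFT

The inverse of 21 mod 26 is 5, since 21·5=105≡1. Apply D(y)=5·(y−7) mod 26:
K(10): 5·(10−7)=15 → P
Q(16): 5·(16−7)=45≡19 → T
H(7): 5·(7−7)=0 → A
T(19): 5·(19−7)=60≡8 → I
T(19): 5·(19−7)=60≡8 → I
I(8): 5·(8−7)=5 → F
Q(16): 5·(16−7)=45≡19 → T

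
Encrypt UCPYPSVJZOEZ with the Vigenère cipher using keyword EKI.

Repeat the key across the message: EKIEKIEKIEKI
U(20)+E(4): 24 → Y
C(2)+K(10): 12 → M
P(15)+I(8): 23 → X
Y(24)+E(4): 28≡2 → C
P(15)+K(10): 25 → Z
S(18)+I(8): 26≡0 → A
V(21)+E(4): 25 → Z
J(9)+K(10): 19 → T
Z(25)+I(8): 33≡7 → H
O(14)+E(4): 18 → S
E(4)+K(10): 14 → O
Z(25)+I(8): 33≡7 → H

YMXCZAZTHSOH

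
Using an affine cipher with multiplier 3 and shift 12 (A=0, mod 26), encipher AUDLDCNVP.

A(0): 3·0+12=12 → M
U(20): 3·20+12=72≡20 → U
D(3): 3·3+12=21 → V
L(11): 3·11+12=45≡19 → T
D(3): 3·3+12=21 → V
C(2): 3·2+12=18 → S
N(13): 3·13+12=51≡25 → Z
V(21): 3·21+12=75≡23 → X
P(15): 3·15+12=57≡5 → F

MUVTVSZXF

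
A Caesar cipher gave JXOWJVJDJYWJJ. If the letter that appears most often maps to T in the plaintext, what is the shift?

The most frequent ciphertext letter is J (appears 6 times).
J is position 9; T is position 19.
Shift = -10≡16.

16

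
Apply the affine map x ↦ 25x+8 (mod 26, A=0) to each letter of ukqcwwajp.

oysgmmizt

u(20): 25·20+8=508≡14 → o
k(10): 25·10+8=258≡24 → y
q(16): 25·16+8=408≡18 → s
c(2): 25·2+8=58≡6 → g
w(22): 25·22+8=558≡12 → m
w(22): 25·22+8=558≡12 → m
a(0): 25·0+8=8 → i
j(9): 25·9+8=233≡25 → z
p(15): 25·15+8=383≡19 → t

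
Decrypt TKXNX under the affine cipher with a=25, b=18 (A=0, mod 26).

ZIVFV

The inverse of 25 mod 26 is 25, since 25·25=625≡1. Apply D(y)=25·(y−18) mod 26:
T(19): 25·(19−18)=25 → Z
K(10): 25·(10−18)=-200≡8 → I
X(23): 25·(23−18)=125≡21 → V
N(13): 25·(13−18)=-125≡5 → F
X(23): 25·(23−18)=125≡21 → V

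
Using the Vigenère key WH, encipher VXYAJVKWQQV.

Repeat the key across the message: WHWHWHWHWHW
V(21)+W(22): 43≡17 → R
X(23)+H(7): 30≡4 → E
Y(24)+W(22): 46≡20 → U
A(0)+H(7): 7 → H
J(9)+W(22): 31≡5 → F
V(21)+H(7): 28≡2 → C
K(10)+W(22): 32≡6 → G
W(22)+H(7): 29≡3 → D
Q(16)+W(22): 38≡12 → M
Q(16)+H(7): 23 → X
V(21)+W(22): 43≡17 → R

REUHFCGDMXR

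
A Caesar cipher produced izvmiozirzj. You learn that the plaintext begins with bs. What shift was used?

7

From the crib: i(8)−b(1)=7, so the shift is 7.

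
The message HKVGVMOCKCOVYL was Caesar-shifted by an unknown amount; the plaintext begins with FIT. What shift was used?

2

From the crib: H(7)−F(5)=2, so the shift is 2.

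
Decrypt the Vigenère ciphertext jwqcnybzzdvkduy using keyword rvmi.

Repeat the key across the ciphertext: rvmirvmirvmirvm
j(9)−r(17): -8≡18 → s
w(22)−v(21): 1 → b
q(16)−m(12): 4 → e
c(2)−i(8): -6≡20 → u
n(13)−r(17): -4≡22 → w
y(24)−v(21): 3 → d
b(1)−m(12): -11≡15 → p
z(25)−i(8): 17 → r
z(25)−r(17): 8 → i
d(3)−v(21): -18≡8 → i
v(21)−m(12): 9 → j
k(10)−i(8): 2 → c
d(3)−r(17): -14≡12 → m
u(20)−v(21): -1≡25 → z
y(24)−m(12): 12 → m

sbeuwdpriijcmzm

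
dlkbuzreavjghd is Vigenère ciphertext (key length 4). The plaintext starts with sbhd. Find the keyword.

lkdy

Subtract each crib letter from the matching ciphertext letter (mod 26):
d(3)−s(18)=-15≡11 → l
l(11)−b(1)=10 → k
k(10)−h(7)=3 → d
b(1)−d(3)=-2≡24 → y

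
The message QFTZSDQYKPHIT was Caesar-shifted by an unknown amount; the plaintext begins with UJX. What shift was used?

From the crib: Q(16)−U(20)=-4≡22, so the shift is 22.

22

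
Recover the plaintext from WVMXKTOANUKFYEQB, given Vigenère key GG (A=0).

Repeat the key across the ciphertext: GGGGGGGGGGGGGGGG
W(22)−G(6): 16 → Q
V(21)−G(6): 15 → P
M(12)−G(6): 6 → G
X(23)−G(6): 17 → R
K(10)−G(6): 4 → E
T(19)−G(6): 13 → N
O(14)−G(6): 8 → I
A(0)−G(6): -6≡20 → U
N(13)−G(6): 7 → H
U(20)−G(6): 14 → O
K(10)−G(6): 4 → E
F(5)−G(6): -1≡25 → Z
Y(24)−G(6): 18 → S
E(4)−G(6): -2≡24 → Y
Q(16)−G(6): 10 → K
B(1)−G(6): -5≡21 → V

QPGRENIUHOEZSYKV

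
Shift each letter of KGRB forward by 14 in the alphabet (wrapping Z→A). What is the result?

YUFP

K(10): 10+14=24 → Y
G(6): 6+14=20 → U
R(17): 17+14=31≡5 → F
B(1): 1+14=15 → P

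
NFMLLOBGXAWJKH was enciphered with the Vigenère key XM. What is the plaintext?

Repeat the key across the ciphertext: XMXMXMXMXMXMXM
N(13)−X(23): -10≡16 → Q
F(5)−M(12): -7≡19 → T
M(12)−X(23): -11≡15 → P
L(11)−M(12): -1≡25 → Z
L(11)−X(23): -12≡14 → O
O(14)−M(12): 2 → C
B(1)−X(23): -22≡4 → E
G(6)−M(12): -6≡20 → U
X(23)−X(23): 0 → A
A(0)−M(12): -12≡14 → O
W(22)−X(23): -1≡25 → Z
J(9)−M(12): -3≡23 → X
K(10)−X(23): -13≡13 → N
H(7)−M(12): -5≡21 → V

QTPZOCEUAOZXNV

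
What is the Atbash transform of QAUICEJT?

JZFRXVQG

Q(16) → J(9)
A(0) → Z(25)
U(20) → F(5)
I(8) → R(17)
C(2) → X(23)
E(4) → V(21)
J(9) → Q(16)
T(19) → G(6)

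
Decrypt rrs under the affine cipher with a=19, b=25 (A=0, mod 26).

The inverse of 19 mod 26 is 11, since 19·11=209≡1. Apply D(y)=11·(y−25) mod 26:
r(17): 11·(17−25)=-88≡16 → q
r(17): 11·(17−25)=-88≡16 → q
s(18): 11·(18−25)=-77≡1 → b

qqb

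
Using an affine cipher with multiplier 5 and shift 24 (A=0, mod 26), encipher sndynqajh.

klnolayrh

s(18): 5·18+24=114≡10 → k
n(13): 5·13+24=89≡11 → l
d(3): 5·3+24=39≡13 → n
y(24): 5·24+24=144≡14 → o
n(13): 5·13+24=89≡11 → l
q(16): 5·16+24=104≡0 → a
a(0): 5·0+24=24 → y
j(9): 5·9+24=69≡17 → r
h(7): 5·7+24=59≡7 → h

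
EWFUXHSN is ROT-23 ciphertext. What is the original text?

E(4): 4−23=-19≡7 → H
W(22): 22−23=-1≡25 → Z
F(5): 5−23=-18≡8 → I
U(20): 20−23=-3≡23 → X
X(23): 23−23=0 → A
H(7): 7−23=-16≡10 → K
S(18): 18−23=-5≡21 → V
N(13): 13−23=-10≡16 → Q

HZIXAKVQ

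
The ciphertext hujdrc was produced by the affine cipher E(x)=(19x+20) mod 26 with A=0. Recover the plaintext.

The inverse of 19 mod 26 is 11, since 19·11=209≡1. Apply D(y)=11·(y−20) mod 26:
h(7): 11·(7−20)=-143≡13 → n
u(20): 11·(20−20)=0 → a
j(9): 11·(9−20)=-121≡9 → j
d(3): 11·(3−20)=-187≡21 → v
r(17): 11·(17−20)=-33≡19 → t
c(2): 11·(2−20)=-198≡10 → k

najvtk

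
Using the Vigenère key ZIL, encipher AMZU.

ZUKT

Repeat the key across the message: ZILZ
A(0)+Z(25): 25 → Z
M(12)+I(8): 20 → U
Z(25)+L(11): 36≡10 → K
U(20)+Z(25): 45≡19 → T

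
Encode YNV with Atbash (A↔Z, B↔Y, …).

BME

Y(24) → B(1)
N(13) → M(12)
V(21) → E(4)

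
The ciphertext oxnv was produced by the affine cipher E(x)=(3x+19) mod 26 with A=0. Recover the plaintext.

hkys

The inverse of 3 mod 26 is 9, since 3·9=27≡1. Apply D(y)=9·(y−19) mod 26:
o(14): 9·(14−19)=-45≡7 → h
x(23): 9·(23−19)=36≡10 → k
n(13): 9·(13−19)=-54≡24 → y
v(21): 9·(21−19)=18 → s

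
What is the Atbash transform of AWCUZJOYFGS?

ZDXFAQLBUTH

A(0) → Z(25)
W(22) → D(3)
C(2) → X(23)
U(20) → F(5)
Z(25) → A(0)
J(9) → Q(16)
O(14) → L(11)
Y(24) → B(1)
F(5) → U(20)
G(6) → T(19)
S(18) → H(7)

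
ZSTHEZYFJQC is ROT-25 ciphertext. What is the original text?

ATUIFAZGKRD

Z(25): 25−25=0 → A
S(18): 18−25=-7≡19 → T
T(19): 19−25=-6≡20 → U
H(7): 7−25=-18≡8 → I
E(4): 4−25=-21≡5 → F
Z(25): 25−25=0 → A
Y(24): 24−25=-1≡25 → Z
F(5): 5−25=-20≡6 → G
J(9): 9−25=-16≡10 → K
Q(16): 16−25=-9≡17 → R
C(2): 2−25=-23≡3 → D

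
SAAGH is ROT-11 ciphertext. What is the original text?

S(18): 18−11=7 → H
A(0): 0−11=-11≡15 → P
A(0): 0−11=-11≡15 → P
G(6): 6−11=-5≡21 → V
H(7): 7−11=-4≡22 → W

HPPVW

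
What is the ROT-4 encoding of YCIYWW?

Y(24): 24+4=28≡2 → C
C(2): 2+4=6 → G
I(8): 8+4=12 → M
Y(24): 24+4=28≡2 → C
W(22): 22+4=26≡0 → A
W(22): 22+4=26≡0 → A

CGMCAA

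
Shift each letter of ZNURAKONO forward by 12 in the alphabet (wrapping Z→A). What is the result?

LZGDMWAZA

Z(25): 25+12=37≡11 → L
N(13): 13+12=25 → Z
U(20): 20+12=32≡6 → G
R(17): 17+12=29≡3 → D
A(0): 0+12=12 → M
K(10): 10+12=22 → W
O(14): 14+12=26≡0 → A
N(13): 13+12=25 → Z
O(14): 14+12=26≡0 → A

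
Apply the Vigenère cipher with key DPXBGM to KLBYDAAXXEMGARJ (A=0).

Repeat the key across the message: DPXBGMDPXBGMDPX
K(10)+D(3): 13 → N
L(11)+P(15): 26≡0 → A
B(1)+X(23): 24 → Y
Y(24)+B(1): 25 → Z
D(3)+G(6): 9 → J
A(0)+M(12): 12 → M
A(0)+D(3): 3 → D
X(23)+P(15): 38≡12 → M
X(23)+X(23): 46≡20 → U
E(4)+B(1): 5 → F
M(12)+G(6): 18 → S
G(6)+M(12): 18 → S
A(0)+D(3): 3 → D
R(17)+P(15): 32≡6 → G
J(9)+X(23): 32≡6 → G

NAYZJMDMUFSSDGG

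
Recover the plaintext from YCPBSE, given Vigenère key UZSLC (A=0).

Repeat the key across the ciphertext: UZSLCU
Y(24)−U(20): 4 → E
C(2)−Z(25): -23≡3 → D
P(15)−S(18): -3≡23 → X
B(1)−L(11): -10≡16 → Q
S(18)−C(2): 16 → Q
E(4)−U(20): -16≡10 → K

EDXQQK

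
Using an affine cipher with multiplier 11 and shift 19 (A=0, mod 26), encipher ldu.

l(11): 11·11+19=140≡10 → k
d(3): 11·3+19=52≡0 → a
u(20): 11·20+19=239≡5 → f

kaf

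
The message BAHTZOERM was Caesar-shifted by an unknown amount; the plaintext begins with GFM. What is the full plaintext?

GFMYETJWR

From the crib: B(1)−G(6)=-5≡21, so the shift is 21.
Subtract 21 from each ciphertext letter:
B(1): 1−21=-20≡6 → G
A(0): 0−21=-21≡5 → F
H(7): 7−21=-14≡12 → M
T(19): 19−21=-2≡24 → Y
Z(25): 25−21=4 → E
O(14): 14−21=-7≡19 → T
E(4): 4−21=-17≡9 → J
R(17): 17−21=-4≡22 → W
M(12): 12−21=-9≡17 → R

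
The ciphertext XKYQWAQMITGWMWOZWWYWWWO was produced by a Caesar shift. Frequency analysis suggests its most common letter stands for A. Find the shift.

The most frequent ciphertext letter is W (appears 8 times).
W is position 22; A is position 0.
Shift = 22.

22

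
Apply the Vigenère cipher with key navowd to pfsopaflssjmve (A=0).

Repeat the key across the message: navowdnavowdna
p(15)+n(13): 28≡2 → c
f(5)+a(0): 5 → f
s(18)+v(21): 39≡13 → n
o(14)+o(14): 28≡2 → c
p(15)+w(22): 37≡11 → l
a(0)+d(3): 3 → d
f(5)+n(13): 18 → s
l(11)+a(0): 11 → l
s(18)+v(21): 39≡13 → n
s(18)+o(14): 32≡6 → g
j(9)+w(22): 31≡5 → f
m(12)+d(3): 15 → p
v(21)+n(13): 34≡8 → i
e(4)+a(0): 4 → e

cfncldslngfpie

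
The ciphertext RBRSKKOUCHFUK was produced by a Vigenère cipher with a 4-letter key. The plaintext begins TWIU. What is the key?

YFJY

Subtract each crib letter from the matching ciphertext letter (mod 26):
R(17)−T(19)=-2≡24 → Y
B(1)−W(22)=-21≡5 → F
R(17)−I(8)=9 → J
S(18)−U(20)=-2≡24 → Y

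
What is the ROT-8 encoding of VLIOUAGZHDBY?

DTQWCIOHPLJG

V(21): 21+8=29≡3 → D
L(11): 11+8=19 → T
I(8): 8+8=16 → Q
O(14): 14+8=22 → W
U(20): 20+8=28≡2 → C
A(0): 0+8=8 → I
G(6): 6+8=14 → O
Z(25): 25+8=33≡7 → H
H(7): 7+8=15 → P
D(3): 3+8=11 → L
B(1): 1+8=9 → J
Y(24): 24+8=32≡6 → G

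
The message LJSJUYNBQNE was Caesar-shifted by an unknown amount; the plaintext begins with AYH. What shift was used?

11

From the crib: L(11)−A(0)=11, so the shift is 11.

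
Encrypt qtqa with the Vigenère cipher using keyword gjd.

Repeat the key across the message: gjdg
q(16)+g(6): 22 → w
t(19)+j(9): 28≡2 → c
q(16)+d(3): 19 → t
a(0)+g(6): 6 → g

wctg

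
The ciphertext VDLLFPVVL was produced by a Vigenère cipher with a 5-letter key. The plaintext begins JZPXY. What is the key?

Subtract each crib letter from the matching ciphertext letter (mod 26):
V(21)−J(9)=12 → M
D(3)−Z(25)=-22≡4 → E
L(11)−P(15)=-4≡22 → W
L(11)−X(23)=-12≡14 → O
F(5)−Y(24)=-19≡7 → H

MEWOH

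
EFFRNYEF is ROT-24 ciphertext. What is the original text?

GHHTPAGH

E(4): 4−24=-20≡6 → G
F(5): 5−24=-19≡7 → H
F(5): 5−24=-19≡7 → H
R(17): 17−24=-7≡19 → T
N(13): 13−24=-11≡15 → P
Y(24): 24−24=0 → A
E(4): 4−24=-20≡6 → G
F(5): 5−24=-19≡7 → H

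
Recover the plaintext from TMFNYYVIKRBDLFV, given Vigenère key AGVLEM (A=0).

TGKCUMVCPGXRLZA

Repeat the key across the ciphertext: AGVLEMAGVLEMAGV
T(19)−A(0): 19 → T
M(12)−G(6): 6 → G
F(5)−V(21): -16≡10 → K
N(13)−L(11): 2 → C
Y(24)−E(4): 20 → U
Y(24)−M(12): 12 → M
V(21)−A(0): 21 → V
I(8)−G(6): 2 → C
K(10)−V(21): -11≡15 → P
R(17)−L(11): 6 → G
B(1)−E(4): -3≡23 → X
D(3)−M(12): -9≡17 → R
L(11)−A(0): 11 → L
F(5)−G(6): -1≡25 → Z
V(21)−V(21): 0 → A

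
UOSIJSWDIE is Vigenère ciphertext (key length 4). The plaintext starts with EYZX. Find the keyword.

QQTL

Subtract each crib letter from the matching ciphertext letter (mod 26):
U(20)−E(4)=16 → Q
O(14)−Y(24)=-10≡16 → Q
S(18)−Z(25)=-7≡19 → T
I(8)−X(23)=-15≡11 → L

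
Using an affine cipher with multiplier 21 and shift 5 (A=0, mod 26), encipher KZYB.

K(10): 21·10+5=215≡7 → H
Z(25): 21·25+5=530≡10 → K
Y(24): 21·24+5=509≡15 → P
B(1): 21·1+5=26≡0 → A

HKPA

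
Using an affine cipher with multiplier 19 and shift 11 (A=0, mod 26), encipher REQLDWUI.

R(17): 19·17+11=334≡22 → W
E(4): 19·4+11=87≡9 → J
Q(16): 19·16+11=315≡3 → D
L(11): 19·11+11=220≡12 → M
D(3): 19·3+11=68≡16 → Q
W(22): 19·22+11=429≡13 → N
U(20): 19·20+11=391≡1 → B
I(8): 19·8+11=163≡7 → H

WJDMQNBH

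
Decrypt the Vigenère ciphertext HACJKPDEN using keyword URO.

NJOPTBJNZ

Repeat the key across the ciphertext: UROUROURO
H(7)−U(20): -13≡13 → N
A(0)−R(17): -17≡9 → J
C(2)−O(14): -12≡14 → O
J(9)−U(20): -11≡15 → P
K(10)−R(17): -7≡19 → T
P(15)−O(14): 1 → B
D(3)−U(20): -17≡9 → J
E(4)−R(17): -13≡13 → N
N(13)−O(14): -1≡25 → Z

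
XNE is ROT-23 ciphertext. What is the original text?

AQH

X(23): 23−23=0 → A
N(13): 13−23=-10≡16 → Q
E(4): 4−23=-19≡7 → H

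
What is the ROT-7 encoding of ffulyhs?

f(5): 5+7=12 → m
f(5): 5+7=12 → m
u(20): 20+7=27≡1 → b
l(11): 11+7=18 → s
y(24): 24+7=31≡5 → f
h(7): 7+7=14 → o
s(18): 18+7=25 → z

mmbsfoz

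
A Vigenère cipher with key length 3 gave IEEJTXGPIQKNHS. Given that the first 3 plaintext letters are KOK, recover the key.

Subtract each crib letter from the matching ciphertext letter (mod 26):
I(8)−K(10)=-2≡24 → Y
E(4)−O(14)=-10≡16 → Q
E(4)−K(10)=-6≡20 → U

YQU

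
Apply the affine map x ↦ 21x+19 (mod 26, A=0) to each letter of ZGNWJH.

Z(25): 21·25+19=544≡24 → Y
G(6): 21·6+19=145≡15 → P
N(13): 21·13+19=292≡6 → G
W(22): 21·22+19=481≡13 → N
J(9): 21·9+19=208≡0 → A
H(7): 21·7+19=166≡10 → K

YPGNAK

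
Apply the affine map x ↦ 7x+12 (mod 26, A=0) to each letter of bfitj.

tvqpx

b(1): 7·1+12=19 → t
f(5): 7·5+12=47≡21 → v
i(8): 7·8+12=68≡16 → q
t(19): 7·19+12=145≡15 → p
j(9): 7·9+12=75≡23 → x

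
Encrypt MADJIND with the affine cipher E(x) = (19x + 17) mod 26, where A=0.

M(12): 19·12+17=245≡11 → L
A(0): 19·0+17=17 → R
D(3): 19·3+17=74≡22 → W
J(9): 19·9+17=188≡6 → G
I(8): 19·8+17=169≡13 → N
N(13): 19·13+17=264≡4 → E
D(3): 19·3+17=74≡22 → W

LRWGNEW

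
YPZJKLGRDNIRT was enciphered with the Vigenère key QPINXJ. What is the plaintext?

IARWNCQCVALID

Repeat the key across the ciphertext: QPINXJQPINXJQ
Y(24)−Q(16): 8 → I
P(15)−P(15): 0 → A
Z(25)−I(8): 17 → R
J(9)−N(13): -4≡22 → W
K(10)−X(23): -13≡13 → N
L(11)−J(9): 2 → C
G(6)−Q(16): -10≡16 → Q
R(17)−P(15): 2 → C
D(3)−I(8): -5≡21 → V
N(13)−N(13): 0 → A
I(8)−X(23): -15≡11 → L
R(17)−J(9): 8 → I
T(19)−Q(16): 3 → D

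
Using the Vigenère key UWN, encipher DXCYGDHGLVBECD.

XTPSCQBCYPXRWZ

Repeat the key across the message: UWNUWNUWNUWNUW
D(3)+U(20): 23 → X
X(23)+W(22): 45≡19 → T
C(2)+N(13): 15 → P
Y(24)+U(20): 44≡18 → S
G(6)+W(22): 28≡2 → C
D(3)+N(13): 16 → Q
H(7)+U(20): 27≡1 → B
G(6)+W(22): 28≡2 → C
L(11)+N(13): 24 → Y
V(21)+U(20): 41≡15 → P
B(1)+W(22): 23 → X
E(4)+N(13): 17 → R
C(2)+U(20): 22 → W
D(3)+W(22): 25 → Z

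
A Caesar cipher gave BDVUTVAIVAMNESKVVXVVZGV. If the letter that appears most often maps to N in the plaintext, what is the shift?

The most frequent ciphertext letter is V (appears 8 times).
V is position 21; N is position 13.
Shift = 8.

8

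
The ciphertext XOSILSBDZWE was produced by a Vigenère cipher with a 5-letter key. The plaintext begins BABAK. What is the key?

Subtract each crib letter from the matching ciphertext letter (mod 26):
X(23)−B(1)=22 → W
O(14)−A(0)=14 → O
S(18)−B(1)=17 → R
I(8)−A(0)=8 → I
L(11)−K(10)=1 → B

WORIB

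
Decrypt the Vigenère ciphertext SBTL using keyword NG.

FVGF

Repeat the key across the ciphertext: NGNG
S(18)−N(13): 5 → F
B(1)−G(6): -5≡21 → V
T(19)−N(13): 6 → G
L(11)−G(6): 5 → F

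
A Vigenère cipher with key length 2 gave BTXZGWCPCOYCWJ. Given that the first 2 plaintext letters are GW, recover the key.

VX

Subtract each crib letter from the matching ciphertext letter (mod 26):
B(1)−G(6)=-5≡21 → V
T(19)−W(22)=-3≡23 → X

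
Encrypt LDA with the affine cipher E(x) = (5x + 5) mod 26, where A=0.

L(11): 5·11+5=60≡8 → I
D(3): 5·3+5=20 → U
A(0): 5·0+5=5 → F

IUF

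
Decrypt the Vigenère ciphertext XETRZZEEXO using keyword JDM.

Repeat the key across the ciphertext: JDMJDMJDMJ
X(23)−J(9): 14 → O
E(4)−D(3): 1 → B
T(19)−M(12): 7 → H
R(17)−J(9): 8 → I
Z(25)−D(3): 22 → W
Z(25)−M(12): 13 → N
E(4)−J(9): -5≡21 → V
E(4)−D(3): 1 → B
X(23)−M(12): 11 → L
O(14)−J(9): 5 → F

OBHIWNVBLF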